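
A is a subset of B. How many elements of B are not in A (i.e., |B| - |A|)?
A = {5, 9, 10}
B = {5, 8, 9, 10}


Set A = {5, 9, 10}, |A| = 3
Set B = {5, 8, 9, 10}, |B| = 4
Since A ⊆ B: B \ A = {8}
|B| - |A| = 4 - 3 = 1

1


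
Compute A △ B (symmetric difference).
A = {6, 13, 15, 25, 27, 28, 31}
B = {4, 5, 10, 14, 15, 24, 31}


Set A = {6, 13, 15, 25, 27, 28, 31}
Set B = {4, 5, 10, 14, 15, 24, 31}
A △ B = (A \ B) ∪ (B \ A)
Elements in A but not B: {6, 13, 25, 27, 28}
Elements in B but not A: {4, 5, 10, 14, 24}
A △ B = {4, 5, 6, 10, 13, 14, 24, 25, 27, 28}

{4, 5, 6, 10, 13, 14, 24, 25, 27, 28}


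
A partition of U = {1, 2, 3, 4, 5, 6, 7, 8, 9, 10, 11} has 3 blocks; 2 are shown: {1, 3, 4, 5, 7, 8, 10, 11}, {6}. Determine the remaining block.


U = {1, 2, 3, 4, 5, 6, 7, 8, 9, 10, 11}
Shown blocks: {1, 3, 4, 5, 7, 8, 10, 11}, {6}
A partition's blocks are pairwise disjoint and cover U, so the missing block = U \ (union of shown blocks).
Union of shown blocks: {1, 3, 4, 5, 6, 7, 8, 10, 11}
Missing block = U \ (union) = {2, 9}

{2, 9}


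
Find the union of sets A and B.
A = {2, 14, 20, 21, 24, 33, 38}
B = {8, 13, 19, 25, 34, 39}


Set A = {2, 14, 20, 21, 24, 33, 38}
Set B = {8, 13, 19, 25, 34, 39}
A ∪ B includes all elements in either set.
Elements from A: {2, 14, 20, 21, 24, 33, 38}
Elements from B not already included: {8, 13, 19, 25, 34, 39}
A ∪ B = {2, 8, 13, 14, 19, 20, 21, 24, 25, 33, 34, 38, 39}

{2, 8, 13, 14, 19, 20, 21, 24, 25, 33, 34, 38, 39}


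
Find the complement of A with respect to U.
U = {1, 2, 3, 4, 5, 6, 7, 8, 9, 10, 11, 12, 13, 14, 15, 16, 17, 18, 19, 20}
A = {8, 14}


Universal set U = {1, 2, 3, 4, 5, 6, 7, 8, 9, 10, 11, 12, 13, 14, 15, 16, 17, 18, 19, 20}
Set A = {8, 14}
A' = U \ A = elements in U but not in A
Checking each element of U:
1 (not in A, include), 2 (not in A, include), 3 (not in A, include), 4 (not in A, include), 5 (not in A, include), 6 (not in A, include), 7 (not in A, include), 8 (in A, exclude), 9 (not in A, include), 10 (not in A, include), 11 (not in A, include), 12 (not in A, include), 13 (not in A, include), 14 (in A, exclude), 15 (not in A, include), 16 (not in A, include), 17 (not in A, include), 18 (not in A, include), 19 (not in A, include), 20 (not in A, include)
A' = {1, 2, 3, 4, 5, 6, 7, 9, 10, 11, 12, 13, 15, 16, 17, 18, 19, 20}

{1, 2, 3, 4, 5, 6, 7, 9, 10, 11, 12, 13, 15, 16, 17, 18, 19, 20}


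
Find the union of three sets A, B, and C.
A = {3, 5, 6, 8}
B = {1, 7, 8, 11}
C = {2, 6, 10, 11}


Set A = {3, 5, 6, 8}
Set B = {1, 7, 8, 11}
Set C = {2, 6, 10, 11}
First, A ∪ B = {1, 3, 5, 6, 7, 8, 11}
Then, (A ∪ B) ∪ C = {1, 2, 3, 5, 6, 7, 8, 10, 11}

{1, 2, 3, 5, 6, 7, 8, 10, 11}


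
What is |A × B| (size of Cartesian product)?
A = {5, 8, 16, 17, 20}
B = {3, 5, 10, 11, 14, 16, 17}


Set A = {5, 8, 16, 17, 20} has 5 elements.
Set B = {3, 5, 10, 11, 14, 16, 17} has 7 elements.
|A × B| = |A| × |B| = 5 × 7 = 35

35


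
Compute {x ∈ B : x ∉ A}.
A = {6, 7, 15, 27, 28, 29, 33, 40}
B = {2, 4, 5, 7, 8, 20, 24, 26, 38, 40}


Set A = {6, 7, 15, 27, 28, 29, 33, 40}
Set B = {2, 4, 5, 7, 8, 20, 24, 26, 38, 40}
Check each element of B against A:
2 ∉ A (include), 4 ∉ A (include), 5 ∉ A (include), 7 ∈ A, 8 ∉ A (include), 20 ∉ A (include), 24 ∉ A (include), 26 ∉ A (include), 38 ∉ A (include), 40 ∈ A
Elements of B not in A: {2, 4, 5, 8, 20, 24, 26, 38}

{2, 4, 5, 8, 20, 24, 26, 38}


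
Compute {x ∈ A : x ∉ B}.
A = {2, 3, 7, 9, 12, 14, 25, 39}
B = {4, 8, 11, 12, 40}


Set A = {2, 3, 7, 9, 12, 14, 25, 39}
Set B = {4, 8, 11, 12, 40}
Check each element of A against B:
2 ∉ B (include), 3 ∉ B (include), 7 ∉ B (include), 9 ∉ B (include), 12 ∈ B, 14 ∉ B (include), 25 ∉ B (include), 39 ∉ B (include)
Elements of A not in B: {2, 3, 7, 9, 14, 25, 39}

{2, 3, 7, 9, 14, 25, 39}


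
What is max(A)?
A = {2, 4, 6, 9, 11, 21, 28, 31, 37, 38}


Set A = {2, 4, 6, 9, 11, 21, 28, 31, 37, 38}
Elements in ascending order: 2, 4, 6, 9, 11, 21, 28, 31, 37, 38
The largest element is 38.

38


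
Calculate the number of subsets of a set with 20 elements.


The set has 20 elements.
The power set contains all possible subsets.
|P(A)| = 2^|A| = 2^20 = 1048576

1048576


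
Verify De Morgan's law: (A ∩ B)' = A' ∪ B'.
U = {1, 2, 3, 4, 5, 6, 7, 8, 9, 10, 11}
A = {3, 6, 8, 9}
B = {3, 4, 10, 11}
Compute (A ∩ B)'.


U = {1, 2, 3, 4, 5, 6, 7, 8, 9, 10, 11}
A = {3, 6, 8, 9}, B = {3, 4, 10, 11}
A ∩ B = {3}
(A ∩ B)' = U \ (A ∩ B) = {1, 2, 4, 5, 6, 7, 8, 9, 10, 11}
Verification via A' ∪ B': A' = {1, 2, 4, 5, 7, 10, 11}, B' = {1, 2, 5, 6, 7, 8, 9}
A' ∪ B' = {1, 2, 4, 5, 6, 7, 8, 9, 10, 11} ✓

{1, 2, 4, 5, 6, 7, 8, 9, 10, 11}


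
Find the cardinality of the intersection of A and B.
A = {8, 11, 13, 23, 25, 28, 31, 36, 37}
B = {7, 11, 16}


Set A = {8, 11, 13, 23, 25, 28, 31, 36, 37}
Set B = {7, 11, 16}
A ∩ B = {11}
|A ∩ B| = 1

1


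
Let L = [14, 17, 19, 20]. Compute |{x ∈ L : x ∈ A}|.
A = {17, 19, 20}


Set A = {17, 19, 20}
Candidates: [14, 17, 19, 20]
Check each candidate:
14 ∉ A, 17 ∈ A, 19 ∈ A, 20 ∈ A
Count of candidates in A: 3

3


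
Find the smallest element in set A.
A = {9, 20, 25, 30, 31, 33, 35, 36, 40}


Set A = {9, 20, 25, 30, 31, 33, 35, 36, 40}
Elements in ascending order: 9, 20, 25, 30, 31, 33, 35, 36, 40
The smallest element is 9.

9


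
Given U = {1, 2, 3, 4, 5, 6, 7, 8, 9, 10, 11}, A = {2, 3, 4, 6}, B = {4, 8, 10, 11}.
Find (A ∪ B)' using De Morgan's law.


U = {1, 2, 3, 4, 5, 6, 7, 8, 9, 10, 11}
A = {2, 3, 4, 6}, B = {4, 8, 10, 11}
A ∪ B = {2, 3, 4, 6, 8, 10, 11}
(A ∪ B)' = U \ (A ∪ B) = {1, 5, 7, 9}
Verification via A' ∩ B': A' = {1, 5, 7, 8, 9, 10, 11}, B' = {1, 2, 3, 5, 6, 7, 9}
A' ∩ B' = {1, 5, 7, 9} ✓

{1, 5, 7, 9}


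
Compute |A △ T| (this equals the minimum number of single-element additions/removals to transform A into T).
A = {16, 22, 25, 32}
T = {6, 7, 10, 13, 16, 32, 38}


Set A = {16, 22, 25, 32}
Set T = {6, 7, 10, 13, 16, 32, 38}
Elements to remove from A (in A, not in T): {22, 25} → 2 removals
Elements to add to A (in T, not in A): {6, 7, 10, 13, 38} → 5 additions
Total edits = 2 + 5 = 7

7


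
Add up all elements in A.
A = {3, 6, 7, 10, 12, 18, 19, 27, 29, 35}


Set A = {3, 6, 7, 10, 12, 18, 19, 27, 29, 35}
Sum = 3 + 6 + 7 + 10 + 12 + 18 + 19 + 27 + 29 + 35 = 166

166


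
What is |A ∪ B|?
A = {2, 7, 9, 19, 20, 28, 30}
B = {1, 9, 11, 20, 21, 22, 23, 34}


Set A = {2, 7, 9, 19, 20, 28, 30}, |A| = 7
Set B = {1, 9, 11, 20, 21, 22, 23, 34}, |B| = 8
A ∩ B = {9, 20}, |A ∩ B| = 2
|A ∪ B| = |A| + |B| - |A ∩ B| = 7 + 8 - 2 = 13

13


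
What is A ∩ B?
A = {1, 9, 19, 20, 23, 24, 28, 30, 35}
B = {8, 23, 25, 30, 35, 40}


Set A = {1, 9, 19, 20, 23, 24, 28, 30, 35}
Set B = {8, 23, 25, 30, 35, 40}
A ∩ B includes only elements in both sets.
Check each element of A against B:
1 ✗, 9 ✗, 19 ✗, 20 ✗, 23 ✓, 24 ✗, 28 ✗, 30 ✓, 35 ✓
A ∩ B = {23, 30, 35}

{23, 30, 35}


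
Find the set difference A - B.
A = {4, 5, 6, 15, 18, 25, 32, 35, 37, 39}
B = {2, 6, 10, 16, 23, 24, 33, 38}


Set A = {4, 5, 6, 15, 18, 25, 32, 35, 37, 39}
Set B = {2, 6, 10, 16, 23, 24, 33, 38}
A \ B includes elements in A that are not in B.
Check each element of A:
4 (not in B, keep), 5 (not in B, keep), 6 (in B, remove), 15 (not in B, keep), 18 (not in B, keep), 25 (not in B, keep), 32 (not in B, keep), 35 (not in B, keep), 37 (not in B, keep), 39 (not in B, keep)
A \ B = {4, 5, 15, 18, 25, 32, 35, 37, 39}

{4, 5, 15, 18, 25, 32, 35, 37, 39}


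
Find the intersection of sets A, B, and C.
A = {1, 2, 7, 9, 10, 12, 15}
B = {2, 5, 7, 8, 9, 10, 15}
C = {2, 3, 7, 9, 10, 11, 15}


Set A = {1, 2, 7, 9, 10, 12, 15}
Set B = {2, 5, 7, 8, 9, 10, 15}
Set C = {2, 3, 7, 9, 10, 11, 15}
First, A ∩ B = {2, 7, 9, 10, 15}
Then, (A ∩ B) ∩ C = {2, 7, 9, 10, 15}

{2, 7, 9, 10, 15}


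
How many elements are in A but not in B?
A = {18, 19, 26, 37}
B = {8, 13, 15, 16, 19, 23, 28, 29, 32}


Set A = {18, 19, 26, 37}
Set B = {8, 13, 15, 16, 19, 23, 28, 29, 32}
A \ B = {18, 26, 37}
|A \ B| = 3

3


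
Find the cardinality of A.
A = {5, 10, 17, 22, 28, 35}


Set A = {5, 10, 17, 22, 28, 35}
Listing elements: 5, 10, 17, 22, 28, 35
Counting: 6 elements
|A| = 6

6


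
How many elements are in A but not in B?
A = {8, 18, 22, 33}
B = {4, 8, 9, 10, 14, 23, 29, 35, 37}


Set A = {8, 18, 22, 33}
Set B = {4, 8, 9, 10, 14, 23, 29, 35, 37}
A \ B = {18, 22, 33}
|A \ B| = 3

3


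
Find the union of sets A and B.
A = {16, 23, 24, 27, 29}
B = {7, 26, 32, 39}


Set A = {16, 23, 24, 27, 29}
Set B = {7, 26, 32, 39}
A ∪ B includes all elements in either set.
Elements from A: {16, 23, 24, 27, 29}
Elements from B not already included: {7, 26, 32, 39}
A ∪ B = {7, 16, 23, 24, 26, 27, 29, 32, 39}

{7, 16, 23, 24, 26, 27, 29, 32, 39}


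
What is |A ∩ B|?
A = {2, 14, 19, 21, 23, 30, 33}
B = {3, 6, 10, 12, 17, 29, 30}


Set A = {2, 14, 19, 21, 23, 30, 33}
Set B = {3, 6, 10, 12, 17, 29, 30}
A ∩ B = {30}
|A ∩ B| = 1

1


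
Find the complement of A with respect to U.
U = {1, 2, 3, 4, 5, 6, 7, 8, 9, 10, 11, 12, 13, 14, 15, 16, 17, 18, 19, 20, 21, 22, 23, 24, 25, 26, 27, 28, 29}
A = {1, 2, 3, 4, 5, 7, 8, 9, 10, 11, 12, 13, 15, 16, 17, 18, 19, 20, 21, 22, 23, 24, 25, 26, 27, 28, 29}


Universal set U = {1, 2, 3, 4, 5, 6, 7, 8, 9, 10, 11, 12, 13, 14, 15, 16, 17, 18, 19, 20, 21, 22, 23, 24, 25, 26, 27, 28, 29}
Set A = {1, 2, 3, 4, 5, 7, 8, 9, 10, 11, 12, 13, 15, 16, 17, 18, 19, 20, 21, 22, 23, 24, 25, 26, 27, 28, 29}
A' = U \ A = elements in U but not in A
Checking each element of U:
1 (in A, exclude), 2 (in A, exclude), 3 (in A, exclude), 4 (in A, exclude), 5 (in A, exclude), 6 (not in A, include), 7 (in A, exclude), 8 (in A, exclude), 9 (in A, exclude), 10 (in A, exclude), 11 (in A, exclude), 12 (in A, exclude), 13 (in A, exclude), 14 (not in A, include), 15 (in A, exclude), 16 (in A, exclude), 17 (in A, exclude), 18 (in A, exclude), 19 (in A, exclude), 20 (in A, exclude), 21 (in A, exclude), 22 (in A, exclude), 23 (in A, exclude), 24 (in A, exclude), 25 (in A, exclude), 26 (in A, exclude), 27 (in A, exclude), 28 (in A, exclude), 29 (in A, exclude)
A' = {6, 14}

{6, 14}


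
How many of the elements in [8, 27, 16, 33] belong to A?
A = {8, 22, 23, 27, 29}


Set A = {8, 22, 23, 27, 29}
Candidates: [8, 27, 16, 33]
Check each candidate:
8 ∈ A, 27 ∈ A, 16 ∉ A, 33 ∉ A
Count of candidates in A: 2

2


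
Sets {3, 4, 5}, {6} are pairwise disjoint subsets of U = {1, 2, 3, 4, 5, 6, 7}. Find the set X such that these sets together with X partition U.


U = {1, 2, 3, 4, 5, 6, 7}
Shown blocks: {3, 4, 5}, {6}
A partition's blocks are pairwise disjoint and cover U, so the missing block = U \ (union of shown blocks).
Union of shown blocks: {3, 4, 5, 6}
Missing block = U \ (union) = {1, 2, 7}

{1, 2, 7}


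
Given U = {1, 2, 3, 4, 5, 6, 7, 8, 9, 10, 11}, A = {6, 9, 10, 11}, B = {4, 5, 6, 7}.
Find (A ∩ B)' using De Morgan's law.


U = {1, 2, 3, 4, 5, 6, 7, 8, 9, 10, 11}
A = {6, 9, 10, 11}, B = {4, 5, 6, 7}
A ∩ B = {6}
(A ∩ B)' = U \ (A ∩ B) = {1, 2, 3, 4, 5, 7, 8, 9, 10, 11}
Verification via A' ∪ B': A' = {1, 2, 3, 4, 5, 7, 8}, B' = {1, 2, 3, 8, 9, 10, 11}
A' ∪ B' = {1, 2, 3, 4, 5, 7, 8, 9, 10, 11} ✓

{1, 2, 3, 4, 5, 7, 8, 9, 10, 11}


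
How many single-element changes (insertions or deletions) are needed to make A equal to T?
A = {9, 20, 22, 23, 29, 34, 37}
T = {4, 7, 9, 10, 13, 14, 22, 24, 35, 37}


Set A = {9, 20, 22, 23, 29, 34, 37}
Set T = {4, 7, 9, 10, 13, 14, 22, 24, 35, 37}
Elements to remove from A (in A, not in T): {20, 23, 29, 34} → 4 removals
Elements to add to A (in T, not in A): {4, 7, 10, 13, 14, 24, 35} → 7 additions
Total edits = 4 + 7 = 11

11


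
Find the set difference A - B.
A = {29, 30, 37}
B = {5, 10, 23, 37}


Set A = {29, 30, 37}
Set B = {5, 10, 23, 37}
A \ B includes elements in A that are not in B.
Check each element of A:
29 (not in B, keep), 30 (not in B, keep), 37 (in B, remove)
A \ B = {29, 30}

{29, 30}


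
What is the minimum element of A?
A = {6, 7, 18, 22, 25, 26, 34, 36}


Set A = {6, 7, 18, 22, 25, 26, 34, 36}
Elements in ascending order: 6, 7, 18, 22, 25, 26, 34, 36
The smallest element is 6.

6


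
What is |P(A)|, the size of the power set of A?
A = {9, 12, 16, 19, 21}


Set A = {9, 12, 16, 19, 21}
|A| = 5
The power set P(A) contains all subsets of A.
|P(A)| = 2^|A| = 2^5 = 32

32


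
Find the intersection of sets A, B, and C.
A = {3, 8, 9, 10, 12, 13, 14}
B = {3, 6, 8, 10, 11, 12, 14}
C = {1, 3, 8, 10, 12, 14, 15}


Set A = {3, 8, 9, 10, 12, 13, 14}
Set B = {3, 6, 8, 10, 11, 12, 14}
Set C = {1, 3, 8, 10, 12, 14, 15}
First, A ∩ B = {3, 8, 10, 12, 14}
Then, (A ∩ B) ∩ C = {3, 8, 10, 12, 14}

{3, 8, 10, 12, 14}


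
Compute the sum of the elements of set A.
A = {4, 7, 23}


Set A = {4, 7, 23}
Sum = 4 + 7 + 23 = 34

34


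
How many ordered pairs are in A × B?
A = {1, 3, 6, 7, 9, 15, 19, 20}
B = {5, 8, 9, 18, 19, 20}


Set A = {1, 3, 6, 7, 9, 15, 19, 20} has 8 elements.
Set B = {5, 8, 9, 18, 19, 20} has 6 elements.
|A × B| = |A| × |B| = 8 × 6 = 48

48


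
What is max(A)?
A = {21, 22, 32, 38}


Set A = {21, 22, 32, 38}
Elements in ascending order: 21, 22, 32, 38
The largest element is 38.

38


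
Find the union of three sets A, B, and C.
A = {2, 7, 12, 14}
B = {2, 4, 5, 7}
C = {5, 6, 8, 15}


Set A = {2, 7, 12, 14}
Set B = {2, 4, 5, 7}
Set C = {5, 6, 8, 15}
First, A ∪ B = {2, 4, 5, 7, 12, 14}
Then, (A ∪ B) ∪ C = {2, 4, 5, 6, 7, 8, 12, 14, 15}

{2, 4, 5, 6, 7, 8, 12, 14, 15}


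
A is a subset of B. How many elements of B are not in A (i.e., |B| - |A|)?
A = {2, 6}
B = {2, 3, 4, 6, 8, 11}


Set A = {2, 6}, |A| = 2
Set B = {2, 3, 4, 6, 8, 11}, |B| = 6
Since A ⊆ B: B \ A = {3, 4, 8, 11}
|B| - |A| = 6 - 2 = 4

4


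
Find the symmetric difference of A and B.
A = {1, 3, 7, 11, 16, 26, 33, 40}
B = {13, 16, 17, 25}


Set A = {1, 3, 7, 11, 16, 26, 33, 40}
Set B = {13, 16, 17, 25}
A △ B = (A \ B) ∪ (B \ A)
Elements in A but not B: {1, 3, 7, 11, 26, 33, 40}
Elements in B but not A: {13, 17, 25}
A △ B = {1, 3, 7, 11, 13, 17, 25, 26, 33, 40}

{1, 3, 7, 11, 13, 17, 25, 26, 33, 40}


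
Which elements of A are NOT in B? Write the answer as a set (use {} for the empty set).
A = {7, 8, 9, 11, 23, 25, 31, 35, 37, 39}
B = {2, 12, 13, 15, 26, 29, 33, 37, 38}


Set A = {7, 8, 9, 11, 23, 25, 31, 35, 37, 39}
Set B = {2, 12, 13, 15, 26, 29, 33, 37, 38}
Check each element of A against B:
7 ∉ B (include), 8 ∉ B (include), 9 ∉ B (include), 11 ∉ B (include), 23 ∉ B (include), 25 ∉ B (include), 31 ∉ B (include), 35 ∉ B (include), 37 ∈ B, 39 ∉ B (include)
Elements of A not in B: {7, 8, 9, 11, 23, 25, 31, 35, 39}

{7, 8, 9, 11, 23, 25, 31, 35, 39}


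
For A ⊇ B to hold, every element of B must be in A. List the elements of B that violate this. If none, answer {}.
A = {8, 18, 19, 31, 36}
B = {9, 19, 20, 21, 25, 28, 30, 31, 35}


Set A = {8, 18, 19, 31, 36}
Set B = {9, 19, 20, 21, 25, 28, 30, 31, 35}
Check each element of B against A:
9 ∉ A (include), 19 ∈ A, 20 ∉ A (include), 21 ∉ A (include), 25 ∉ A (include), 28 ∉ A (include), 30 ∉ A (include), 31 ∈ A, 35 ∉ A (include)
Elements of B not in A: {9, 20, 21, 25, 28, 30, 35}

{9, 20, 21, 25, 28, 30, 35}


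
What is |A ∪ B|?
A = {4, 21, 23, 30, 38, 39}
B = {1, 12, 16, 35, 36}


Set A = {4, 21, 23, 30, 38, 39}, |A| = 6
Set B = {1, 12, 16, 35, 36}, |B| = 5
A ∩ B = {}, |A ∩ B| = 0
|A ∪ B| = |A| + |B| - |A ∩ B| = 6 + 5 - 0 = 11

11


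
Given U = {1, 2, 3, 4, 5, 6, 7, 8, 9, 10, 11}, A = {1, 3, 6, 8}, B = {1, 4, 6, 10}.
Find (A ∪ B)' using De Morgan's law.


U = {1, 2, 3, 4, 5, 6, 7, 8, 9, 10, 11}
A = {1, 3, 6, 8}, B = {1, 4, 6, 10}
A ∪ B = {1, 3, 4, 6, 8, 10}
(A ∪ B)' = U \ (A ∪ B) = {2, 5, 7, 9, 11}
Verification via A' ∩ B': A' = {2, 4, 5, 7, 9, 10, 11}, B' = {2, 3, 5, 7, 8, 9, 11}
A' ∩ B' = {2, 5, 7, 9, 11} ✓

{2, 5, 7, 9, 11}


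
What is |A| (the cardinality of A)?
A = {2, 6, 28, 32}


Set A = {2, 6, 28, 32}
Listing elements: 2, 6, 28, 32
Counting: 4 elements
|A| = 4

4


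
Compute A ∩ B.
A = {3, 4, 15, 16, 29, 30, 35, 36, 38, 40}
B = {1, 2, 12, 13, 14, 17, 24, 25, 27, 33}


Set A = {3, 4, 15, 16, 29, 30, 35, 36, 38, 40}
Set B = {1, 2, 12, 13, 14, 17, 24, 25, 27, 33}
A ∩ B includes only elements in both sets.
Check each element of A against B:
3 ✗, 4 ✗, 15 ✗, 16 ✗, 29 ✗, 30 ✗, 35 ✗, 36 ✗, 38 ✗, 40 ✗
A ∩ B = {}

{}


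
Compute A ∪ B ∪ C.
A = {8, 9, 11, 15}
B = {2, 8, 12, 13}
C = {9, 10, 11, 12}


Set A = {8, 9, 11, 15}
Set B = {2, 8, 12, 13}
Set C = {9, 10, 11, 12}
First, A ∪ B = {2, 8, 9, 11, 12, 13, 15}
Then, (A ∪ B) ∪ C = {2, 8, 9, 10, 11, 12, 13, 15}

{2, 8, 9, 10, 11, 12, 13, 15}


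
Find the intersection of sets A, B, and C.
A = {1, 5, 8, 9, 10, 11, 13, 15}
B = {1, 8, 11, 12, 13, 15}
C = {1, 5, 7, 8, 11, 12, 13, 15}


Set A = {1, 5, 8, 9, 10, 11, 13, 15}
Set B = {1, 8, 11, 12, 13, 15}
Set C = {1, 5, 7, 8, 11, 12, 13, 15}
First, A ∩ B = {1, 8, 11, 13, 15}
Then, (A ∩ B) ∩ C = {1, 8, 11, 13, 15}

{1, 8, 11, 13, 15}


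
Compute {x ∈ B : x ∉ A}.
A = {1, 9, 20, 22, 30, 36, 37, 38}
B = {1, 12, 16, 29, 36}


Set A = {1, 9, 20, 22, 30, 36, 37, 38}
Set B = {1, 12, 16, 29, 36}
Check each element of B against A:
1 ∈ A, 12 ∉ A (include), 16 ∉ A (include), 29 ∉ A (include), 36 ∈ A
Elements of B not in A: {12, 16, 29}

{12, 16, 29}


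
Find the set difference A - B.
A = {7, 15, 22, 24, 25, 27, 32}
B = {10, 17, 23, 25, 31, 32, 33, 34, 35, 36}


Set A = {7, 15, 22, 24, 25, 27, 32}
Set B = {10, 17, 23, 25, 31, 32, 33, 34, 35, 36}
A \ B includes elements in A that are not in B.
Check each element of A:
7 (not in B, keep), 15 (not in B, keep), 22 (not in B, keep), 24 (not in B, keep), 25 (in B, remove), 27 (not in B, keep), 32 (in B, remove)
A \ B = {7, 15, 22, 24, 27}

{7, 15, 22, 24, 27}


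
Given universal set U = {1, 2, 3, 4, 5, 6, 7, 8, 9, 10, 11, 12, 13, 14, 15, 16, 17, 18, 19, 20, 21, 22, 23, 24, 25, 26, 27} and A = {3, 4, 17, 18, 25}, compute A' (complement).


Universal set U = {1, 2, 3, 4, 5, 6, 7, 8, 9, 10, 11, 12, 13, 14, 15, 16, 17, 18, 19, 20, 21, 22, 23, 24, 25, 26, 27}
Set A = {3, 4, 17, 18, 25}
A' = U \ A = elements in U but not in A
Checking each element of U:
1 (not in A, include), 2 (not in A, include), 3 (in A, exclude), 4 (in A, exclude), 5 (not in A, include), 6 (not in A, include), 7 (not in A, include), 8 (not in A, include), 9 (not in A, include), 10 (not in A, include), 11 (not in A, include), 12 (not in A, include), 13 (not in A, include), 14 (not in A, include), 15 (not in A, include), 16 (not in A, include), 17 (in A, exclude), 18 (in A, exclude), 19 (not in A, include), 20 (not in A, include), 21 (not in A, include), 22 (not in A, include), 23 (not in A, include), 24 (not in A, include), 25 (in A, exclude), 26 (not in A, include), 27 (not in A, include)
A' = {1, 2, 5, 6, 7, 8, 9, 10, 11, 12, 13, 14, 15, 16, 19, 20, 21, 22, 23, 24, 26, 27}

{1, 2, 5, 6, 7, 8, 9, 10, 11, 12, 13, 14, 15, 16, 19, 20, 21, 22, 23, 24, 26, 27}


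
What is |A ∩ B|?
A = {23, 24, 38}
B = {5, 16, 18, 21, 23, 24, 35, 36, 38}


Set A = {23, 24, 38}
Set B = {5, 16, 18, 21, 23, 24, 35, 36, 38}
A ∩ B = {23, 24, 38}
|A ∩ B| = 3

3


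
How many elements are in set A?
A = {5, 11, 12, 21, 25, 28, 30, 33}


Set A = {5, 11, 12, 21, 25, 28, 30, 33}
Listing elements: 5, 11, 12, 21, 25, 28, 30, 33
Counting: 8 elements
|A| = 8

8


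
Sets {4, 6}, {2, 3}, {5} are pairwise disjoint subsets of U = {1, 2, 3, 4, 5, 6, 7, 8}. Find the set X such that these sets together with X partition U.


U = {1, 2, 3, 4, 5, 6, 7, 8}
Shown blocks: {4, 6}, {2, 3}, {5}
A partition's blocks are pairwise disjoint and cover U, so the missing block = U \ (union of shown blocks).
Union of shown blocks: {2, 3, 4, 5, 6}
Missing block = U \ (union) = {1, 7, 8}

{1, 7, 8}


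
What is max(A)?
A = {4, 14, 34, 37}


Set A = {4, 14, 34, 37}
Elements in ascending order: 4, 14, 34, 37
The largest element is 37.

37


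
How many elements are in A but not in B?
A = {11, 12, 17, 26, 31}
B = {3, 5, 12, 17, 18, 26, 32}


Set A = {11, 12, 17, 26, 31}
Set B = {3, 5, 12, 17, 18, 26, 32}
A \ B = {11, 31}
|A \ B| = 2

2


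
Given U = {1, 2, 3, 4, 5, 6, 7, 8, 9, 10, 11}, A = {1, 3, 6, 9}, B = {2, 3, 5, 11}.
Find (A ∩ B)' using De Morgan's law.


U = {1, 2, 3, 4, 5, 6, 7, 8, 9, 10, 11}
A = {1, 3, 6, 9}, B = {2, 3, 5, 11}
A ∩ B = {3}
(A ∩ B)' = U \ (A ∩ B) = {1, 2, 4, 5, 6, 7, 8, 9, 10, 11}
Verification via A' ∪ B': A' = {2, 4, 5, 7, 8, 10, 11}, B' = {1, 4, 6, 7, 8, 9, 10}
A' ∪ B' = {1, 2, 4, 5, 6, 7, 8, 9, 10, 11} ✓

{1, 2, 4, 5, 6, 7, 8, 9, 10, 11}


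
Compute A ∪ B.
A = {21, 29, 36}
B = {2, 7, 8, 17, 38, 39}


Set A = {21, 29, 36}
Set B = {2, 7, 8, 17, 38, 39}
A ∪ B includes all elements in either set.
Elements from A: {21, 29, 36}
Elements from B not already included: {2, 7, 8, 17, 38, 39}
A ∪ B = {2, 7, 8, 17, 21, 29, 36, 38, 39}

{2, 7, 8, 17, 21, 29, 36, 38, 39}


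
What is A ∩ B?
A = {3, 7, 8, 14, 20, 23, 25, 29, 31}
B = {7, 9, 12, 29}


Set A = {3, 7, 8, 14, 20, 23, 25, 29, 31}
Set B = {7, 9, 12, 29}
A ∩ B includes only elements in both sets.
Check each element of A against B:
3 ✗, 7 ✓, 8 ✗, 14 ✗, 20 ✗, 23 ✗, 25 ✗, 29 ✓, 31 ✗
A ∩ B = {7, 29}

{7, 29}


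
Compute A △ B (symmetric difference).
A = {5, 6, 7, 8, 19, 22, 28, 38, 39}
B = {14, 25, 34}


Set A = {5, 6, 7, 8, 19, 22, 28, 38, 39}
Set B = {14, 25, 34}
A △ B = (A \ B) ∪ (B \ A)
Elements in A but not B: {5, 6, 7, 8, 19, 22, 28, 38, 39}
Elements in B but not A: {14, 25, 34}
A △ B = {5, 6, 7, 8, 14, 19, 22, 25, 28, 34, 38, 39}

{5, 6, 7, 8, 14, 19, 22, 25, 28, 34, 38, 39}


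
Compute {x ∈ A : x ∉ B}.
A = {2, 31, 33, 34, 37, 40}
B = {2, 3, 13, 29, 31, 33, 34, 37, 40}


Set A = {2, 31, 33, 34, 37, 40}
Set B = {2, 3, 13, 29, 31, 33, 34, 37, 40}
Check each element of A against B:
2 ∈ B, 31 ∈ B, 33 ∈ B, 34 ∈ B, 37 ∈ B, 40 ∈ B
Elements of A not in B: {}

{}


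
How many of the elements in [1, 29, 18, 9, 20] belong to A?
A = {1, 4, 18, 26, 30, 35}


Set A = {1, 4, 18, 26, 30, 35}
Candidates: [1, 29, 18, 9, 20]
Check each candidate:
1 ∈ A, 29 ∉ A, 18 ∈ A, 9 ∉ A, 20 ∉ A
Count of candidates in A: 2

2


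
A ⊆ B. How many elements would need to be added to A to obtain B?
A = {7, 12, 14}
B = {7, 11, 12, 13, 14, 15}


Set A = {7, 12, 14}, |A| = 3
Set B = {7, 11, 12, 13, 14, 15}, |B| = 6
Since A ⊆ B: B \ A = {11, 13, 15}
|B| - |A| = 6 - 3 = 3

3


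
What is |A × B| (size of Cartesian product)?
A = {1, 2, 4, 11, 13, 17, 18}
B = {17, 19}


Set A = {1, 2, 4, 11, 13, 17, 18} has 7 elements.
Set B = {17, 19} has 2 elements.
|A × B| = |A| × |B| = 7 × 2 = 14

14


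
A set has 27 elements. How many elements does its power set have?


The set has 27 elements.
The power set contains all possible subsets.
|P(A)| = 2^|A| = 2^27 = 134217728

134217728


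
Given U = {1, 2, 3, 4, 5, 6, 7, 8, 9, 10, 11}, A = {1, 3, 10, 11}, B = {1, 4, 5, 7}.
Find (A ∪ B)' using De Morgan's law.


U = {1, 2, 3, 4, 5, 6, 7, 8, 9, 10, 11}
A = {1, 3, 10, 11}, B = {1, 4, 5, 7}
A ∪ B = {1, 3, 4, 5, 7, 10, 11}
(A ∪ B)' = U \ (A ∪ B) = {2, 6, 8, 9}
Verification via A' ∩ B': A' = {2, 4, 5, 6, 7, 8, 9}, B' = {2, 3, 6, 8, 9, 10, 11}
A' ∩ B' = {2, 6, 8, 9} ✓

{2, 6, 8, 9}


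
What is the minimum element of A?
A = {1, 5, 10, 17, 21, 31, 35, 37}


Set A = {1, 5, 10, 17, 21, 31, 35, 37}
Elements in ascending order: 1, 5, 10, 17, 21, 31, 35, 37
The smallest element is 1.

1


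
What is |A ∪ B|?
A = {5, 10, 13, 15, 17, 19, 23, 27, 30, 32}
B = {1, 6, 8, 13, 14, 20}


Set A = {5, 10, 13, 15, 17, 19, 23, 27, 30, 32}, |A| = 10
Set B = {1, 6, 8, 13, 14, 20}, |B| = 6
A ∩ B = {13}, |A ∩ B| = 1
|A ∪ B| = |A| + |B| - |A ∩ B| = 10 + 6 - 1 = 15

15


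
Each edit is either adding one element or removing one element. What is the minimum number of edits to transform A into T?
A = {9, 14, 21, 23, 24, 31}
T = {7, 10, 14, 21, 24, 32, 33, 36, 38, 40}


Set A = {9, 14, 21, 23, 24, 31}
Set T = {7, 10, 14, 21, 24, 32, 33, 36, 38, 40}
Elements to remove from A (in A, not in T): {9, 23, 31} → 3 removals
Elements to add to A (in T, not in A): {7, 10, 32, 33, 36, 38, 40} → 7 additions
Total edits = 3 + 7 = 10

10


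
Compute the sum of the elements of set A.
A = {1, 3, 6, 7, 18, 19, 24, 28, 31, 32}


Set A = {1, 3, 6, 7, 18, 19, 24, 28, 31, 32}
Sum = 1 + 3 + 6 + 7 + 18 + 19 + 24 + 28 + 31 + 32 = 169

169


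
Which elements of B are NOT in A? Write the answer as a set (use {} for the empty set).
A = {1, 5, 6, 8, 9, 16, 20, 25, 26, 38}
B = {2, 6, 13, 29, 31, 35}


Set A = {1, 5, 6, 8, 9, 16, 20, 25, 26, 38}
Set B = {2, 6, 13, 29, 31, 35}
Check each element of B against A:
2 ∉ A (include), 6 ∈ A, 13 ∉ A (include), 29 ∉ A (include), 31 ∉ A (include), 35 ∉ A (include)
Elements of B not in A: {2, 13, 29, 31, 35}

{2, 13, 29, 31, 35}


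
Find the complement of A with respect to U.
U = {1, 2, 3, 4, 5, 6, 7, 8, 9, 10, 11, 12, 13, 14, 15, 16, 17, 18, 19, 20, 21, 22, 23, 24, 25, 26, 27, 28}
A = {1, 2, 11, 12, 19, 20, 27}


Universal set U = {1, 2, 3, 4, 5, 6, 7, 8, 9, 10, 11, 12, 13, 14, 15, 16, 17, 18, 19, 20, 21, 22, 23, 24, 25, 26, 27, 28}
Set A = {1, 2, 11, 12, 19, 20, 27}
A' = U \ A = elements in U but not in A
Checking each element of U:
1 (in A, exclude), 2 (in A, exclude), 3 (not in A, include), 4 (not in A, include), 5 (not in A, include), 6 (not in A, include), 7 (not in A, include), 8 (not in A, include), 9 (not in A, include), 10 (not in A, include), 11 (in A, exclude), 12 (in A, exclude), 13 (not in A, include), 14 (not in A, include), 15 (not in A, include), 16 (not in A, include), 17 (not in A, include), 18 (not in A, include), 19 (in A, exclude), 20 (in A, exclude), 21 (not in A, include), 22 (not in A, include), 23 (not in A, include), 24 (not in A, include), 25 (not in A, include), 26 (not in A, include), 27 (in A, exclude), 28 (not in A, include)
A' = {3, 4, 5, 6, 7, 8, 9, 10, 13, 14, 15, 16, 17, 18, 21, 22, 23, 24, 25, 26, 28}

{3, 4, 5, 6, 7, 8, 9, 10, 13, 14, 15, 16, 17, 18, 21, 22, 23, 24, 25, 26, 28}


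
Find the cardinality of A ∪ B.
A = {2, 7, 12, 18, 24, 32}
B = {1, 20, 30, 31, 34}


Set A = {2, 7, 12, 18, 24, 32}, |A| = 6
Set B = {1, 20, 30, 31, 34}, |B| = 5
A ∩ B = {}, |A ∩ B| = 0
|A ∪ B| = |A| + |B| - |A ∩ B| = 6 + 5 - 0 = 11

11


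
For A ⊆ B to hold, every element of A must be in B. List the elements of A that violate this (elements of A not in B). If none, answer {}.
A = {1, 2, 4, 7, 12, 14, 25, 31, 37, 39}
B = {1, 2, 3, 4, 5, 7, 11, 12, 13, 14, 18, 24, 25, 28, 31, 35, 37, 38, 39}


Set A = {1, 2, 4, 7, 12, 14, 25, 31, 37, 39}
Set B = {1, 2, 3, 4, 5, 7, 11, 12, 13, 14, 18, 24, 25, 28, 31, 35, 37, 38, 39}
Check each element of A against B:
1 ∈ B, 2 ∈ B, 4 ∈ B, 7 ∈ B, 12 ∈ B, 14 ∈ B, 25 ∈ B, 31 ∈ B, 37 ∈ B, 39 ∈ B
Elements of A not in B: {}

{}


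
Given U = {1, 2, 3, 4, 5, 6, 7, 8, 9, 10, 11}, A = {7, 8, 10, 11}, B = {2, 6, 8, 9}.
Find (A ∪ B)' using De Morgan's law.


U = {1, 2, 3, 4, 5, 6, 7, 8, 9, 10, 11}
A = {7, 8, 10, 11}, B = {2, 6, 8, 9}
A ∪ B = {2, 6, 7, 8, 9, 10, 11}
(A ∪ B)' = U \ (A ∪ B) = {1, 3, 4, 5}
Verification via A' ∩ B': A' = {1, 2, 3, 4, 5, 6, 9}, B' = {1, 3, 4, 5, 7, 10, 11}
A' ∩ B' = {1, 3, 4, 5} ✓

{1, 3, 4, 5}


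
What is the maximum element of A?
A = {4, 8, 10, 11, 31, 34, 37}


Set A = {4, 8, 10, 11, 31, 34, 37}
Elements in ascending order: 4, 8, 10, 11, 31, 34, 37
The largest element is 37.

37


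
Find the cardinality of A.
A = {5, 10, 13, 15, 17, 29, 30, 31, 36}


Set A = {5, 10, 13, 15, 17, 29, 30, 31, 36}
Listing elements: 5, 10, 13, 15, 17, 29, 30, 31, 36
Counting: 9 elements
|A| = 9

9


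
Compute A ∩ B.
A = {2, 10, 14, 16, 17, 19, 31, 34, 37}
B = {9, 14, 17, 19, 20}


Set A = {2, 10, 14, 16, 17, 19, 31, 34, 37}
Set B = {9, 14, 17, 19, 20}
A ∩ B includes only elements in both sets.
Check each element of A against B:
2 ✗, 10 ✗, 14 ✓, 16 ✗, 17 ✓, 19 ✓, 31 ✗, 34 ✗, 37 ✗
A ∩ B = {14, 17, 19}

{14, 17, 19}


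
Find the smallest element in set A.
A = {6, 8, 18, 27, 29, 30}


Set A = {6, 8, 18, 27, 29, 30}
Elements in ascending order: 6, 8, 18, 27, 29, 30
The smallest element is 6.

6


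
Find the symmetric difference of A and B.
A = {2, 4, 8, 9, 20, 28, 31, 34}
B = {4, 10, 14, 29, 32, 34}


Set A = {2, 4, 8, 9, 20, 28, 31, 34}
Set B = {4, 10, 14, 29, 32, 34}
A △ B = (A \ B) ∪ (B \ A)
Elements in A but not B: {2, 8, 9, 20, 28, 31}
Elements in B but not A: {10, 14, 29, 32}
A △ B = {2, 8, 9, 10, 14, 20, 28, 29, 31, 32}

{2, 8, 9, 10, 14, 20, 28, 29, 31, 32}


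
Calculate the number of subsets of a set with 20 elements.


The set has 20 elements.
The power set contains all possible subsets.
|P(A)| = 2^|A| = 2^20 = 1048576

1048576


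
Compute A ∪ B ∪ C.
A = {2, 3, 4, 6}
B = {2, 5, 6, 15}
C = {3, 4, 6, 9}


Set A = {2, 3, 4, 6}
Set B = {2, 5, 6, 15}
Set C = {3, 4, 6, 9}
First, A ∪ B = {2, 3, 4, 5, 6, 15}
Then, (A ∪ B) ∪ C = {2, 3, 4, 5, 6, 9, 15}

{2, 3, 4, 5, 6, 9, 15}


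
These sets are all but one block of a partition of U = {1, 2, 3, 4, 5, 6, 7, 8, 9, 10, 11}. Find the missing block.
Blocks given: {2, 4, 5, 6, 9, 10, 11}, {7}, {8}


U = {1, 2, 3, 4, 5, 6, 7, 8, 9, 10, 11}
Shown blocks: {2, 4, 5, 6, 9, 10, 11}, {7}, {8}
A partition's blocks are pairwise disjoint and cover U, so the missing block = U \ (union of shown blocks).
Union of shown blocks: {2, 4, 5, 6, 7, 8, 9, 10, 11}
Missing block = U \ (union) = {1, 3}

{1, 3}


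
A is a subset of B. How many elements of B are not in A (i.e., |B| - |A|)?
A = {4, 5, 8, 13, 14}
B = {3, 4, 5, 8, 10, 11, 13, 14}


Set A = {4, 5, 8, 13, 14}, |A| = 5
Set B = {3, 4, 5, 8, 10, 11, 13, 14}, |B| = 8
Since A ⊆ B: B \ A = {3, 10, 11}
|B| - |A| = 8 - 5 = 3

3


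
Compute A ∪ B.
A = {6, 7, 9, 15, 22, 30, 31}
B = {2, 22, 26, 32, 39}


Set A = {6, 7, 9, 15, 22, 30, 31}
Set B = {2, 22, 26, 32, 39}
A ∪ B includes all elements in either set.
Elements from A: {6, 7, 9, 15, 22, 30, 31}
Elements from B not already included: {2, 26, 32, 39}
A ∪ B = {2, 6, 7, 9, 15, 22, 26, 30, 31, 32, 39}

{2, 6, 7, 9, 15, 22, 26, 30, 31, 32, 39}


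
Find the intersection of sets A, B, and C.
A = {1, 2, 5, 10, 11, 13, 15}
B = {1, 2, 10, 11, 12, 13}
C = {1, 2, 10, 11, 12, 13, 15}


Set A = {1, 2, 5, 10, 11, 13, 15}
Set B = {1, 2, 10, 11, 12, 13}
Set C = {1, 2, 10, 11, 12, 13, 15}
First, A ∩ B = {1, 2, 10, 11, 13}
Then, (A ∩ B) ∩ C = {1, 2, 10, 11, 13}

{1, 2, 10, 11, 13}


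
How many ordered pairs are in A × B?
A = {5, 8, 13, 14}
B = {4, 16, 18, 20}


Set A = {5, 8, 13, 14} has 4 elements.
Set B = {4, 16, 18, 20} has 4 elements.
|A × B| = |A| × |B| = 4 × 4 = 16

16


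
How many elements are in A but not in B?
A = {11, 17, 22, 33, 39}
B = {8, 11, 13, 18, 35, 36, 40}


Set A = {11, 17, 22, 33, 39}
Set B = {8, 11, 13, 18, 35, 36, 40}
A \ B = {17, 22, 33, 39}
|A \ B| = 4

4


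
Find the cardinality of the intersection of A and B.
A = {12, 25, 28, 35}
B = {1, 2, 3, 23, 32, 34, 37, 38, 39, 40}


Set A = {12, 25, 28, 35}
Set B = {1, 2, 3, 23, 32, 34, 37, 38, 39, 40}
A ∩ B = {}
|A ∩ B| = 0

0


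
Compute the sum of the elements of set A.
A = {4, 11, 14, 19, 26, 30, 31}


Set A = {4, 11, 14, 19, 26, 30, 31}
Sum = 4 + 11 + 14 + 19 + 26 + 30 + 31 = 135

135


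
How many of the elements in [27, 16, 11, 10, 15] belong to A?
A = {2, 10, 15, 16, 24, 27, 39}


Set A = {2, 10, 15, 16, 24, 27, 39}
Candidates: [27, 16, 11, 10, 15]
Check each candidate:
27 ∈ A, 16 ∈ A, 11 ∉ A, 10 ∈ A, 15 ∈ A
Count of candidates in A: 4

4


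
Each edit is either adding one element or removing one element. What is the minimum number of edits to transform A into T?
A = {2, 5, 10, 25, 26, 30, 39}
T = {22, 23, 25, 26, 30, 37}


Set A = {2, 5, 10, 25, 26, 30, 39}
Set T = {22, 23, 25, 26, 30, 37}
Elements to remove from A (in A, not in T): {2, 5, 10, 39} → 4 removals
Elements to add to A (in T, not in A): {22, 23, 37} → 3 additions
Total edits = 4 + 3 = 7

7


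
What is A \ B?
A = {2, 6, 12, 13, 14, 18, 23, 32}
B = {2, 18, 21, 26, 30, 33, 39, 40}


Set A = {2, 6, 12, 13, 14, 18, 23, 32}
Set B = {2, 18, 21, 26, 30, 33, 39, 40}
A \ B includes elements in A that are not in B.
Check each element of A:
2 (in B, remove), 6 (not in B, keep), 12 (not in B, keep), 13 (not in B, keep), 14 (not in B, keep), 18 (in B, remove), 23 (not in B, keep), 32 (not in B, keep)
A \ B = {6, 12, 13, 14, 23, 32}

{6, 12, 13, 14, 23, 32}


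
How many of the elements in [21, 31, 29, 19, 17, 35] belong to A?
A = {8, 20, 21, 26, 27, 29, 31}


Set A = {8, 20, 21, 26, 27, 29, 31}
Candidates: [21, 31, 29, 19, 17, 35]
Check each candidate:
21 ∈ A, 31 ∈ A, 29 ∈ A, 19 ∉ A, 17 ∉ A, 35 ∉ A
Count of candidates in A: 3

3


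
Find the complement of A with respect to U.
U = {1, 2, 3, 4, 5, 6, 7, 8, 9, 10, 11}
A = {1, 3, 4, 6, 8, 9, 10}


Universal set U = {1, 2, 3, 4, 5, 6, 7, 8, 9, 10, 11}
Set A = {1, 3, 4, 6, 8, 9, 10}
A' = U \ A = elements in U but not in A
Checking each element of U:
1 (in A, exclude), 2 (not in A, include), 3 (in A, exclude), 4 (in A, exclude), 5 (not in A, include), 6 (in A, exclude), 7 (not in A, include), 8 (in A, exclude), 9 (in A, exclude), 10 (in A, exclude), 11 (not in A, include)
A' = {2, 5, 7, 11}

{2, 5, 7, 11}


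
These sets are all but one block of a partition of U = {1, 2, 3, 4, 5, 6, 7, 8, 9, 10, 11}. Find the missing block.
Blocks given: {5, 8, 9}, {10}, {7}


U = {1, 2, 3, 4, 5, 6, 7, 8, 9, 10, 11}
Shown blocks: {5, 8, 9}, {10}, {7}
A partition's blocks are pairwise disjoint and cover U, so the missing block = U \ (union of shown blocks).
Union of shown blocks: {5, 7, 8, 9, 10}
Missing block = U \ (union) = {1, 2, 3, 4, 6, 11}

{1, 2, 3, 4, 6, 11}


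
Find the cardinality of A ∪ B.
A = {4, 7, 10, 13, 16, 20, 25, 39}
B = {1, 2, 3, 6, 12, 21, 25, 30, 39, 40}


Set A = {4, 7, 10, 13, 16, 20, 25, 39}, |A| = 8
Set B = {1, 2, 3, 6, 12, 21, 25, 30, 39, 40}, |B| = 10
A ∩ B = {25, 39}, |A ∩ B| = 2
|A ∪ B| = |A| + |B| - |A ∩ B| = 8 + 10 - 2 = 16

16


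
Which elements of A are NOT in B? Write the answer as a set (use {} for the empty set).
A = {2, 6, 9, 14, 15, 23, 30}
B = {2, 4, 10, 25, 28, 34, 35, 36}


Set A = {2, 6, 9, 14, 15, 23, 30}
Set B = {2, 4, 10, 25, 28, 34, 35, 36}
Check each element of A against B:
2 ∈ B, 6 ∉ B (include), 9 ∉ B (include), 14 ∉ B (include), 15 ∉ B (include), 23 ∉ B (include), 30 ∉ B (include)
Elements of A not in B: {6, 9, 14, 15, 23, 30}

{6, 9, 14, 15, 23, 30}


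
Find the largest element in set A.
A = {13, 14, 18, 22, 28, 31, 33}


Set A = {13, 14, 18, 22, 28, 31, 33}
Elements in ascending order: 13, 14, 18, 22, 28, 31, 33
The largest element is 33.

33


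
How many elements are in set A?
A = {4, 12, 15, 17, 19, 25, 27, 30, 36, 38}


Set A = {4, 12, 15, 17, 19, 25, 27, 30, 36, 38}
Listing elements: 4, 12, 15, 17, 19, 25, 27, 30, 36, 38
Counting: 10 elements
|A| = 10

10


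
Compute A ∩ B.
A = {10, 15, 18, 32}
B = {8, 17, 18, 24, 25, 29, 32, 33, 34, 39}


Set A = {10, 15, 18, 32}
Set B = {8, 17, 18, 24, 25, 29, 32, 33, 34, 39}
A ∩ B includes only elements in both sets.
Check each element of A against B:
10 ✗, 15 ✗, 18 ✓, 32 ✓
A ∩ B = {18, 32}

{18, 32}


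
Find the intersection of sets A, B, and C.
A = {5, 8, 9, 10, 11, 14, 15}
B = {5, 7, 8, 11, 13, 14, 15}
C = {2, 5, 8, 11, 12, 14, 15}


Set A = {5, 8, 9, 10, 11, 14, 15}
Set B = {5, 7, 8, 11, 13, 14, 15}
Set C = {2, 5, 8, 11, 12, 14, 15}
First, A ∩ B = {5, 8, 11, 14, 15}
Then, (A ∩ B) ∩ C = {5, 8, 11, 14, 15}

{5, 8, 11, 14, 15}


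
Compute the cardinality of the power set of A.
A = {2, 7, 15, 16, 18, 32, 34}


Set A = {2, 7, 15, 16, 18, 32, 34}
|A| = 7
The power set P(A) contains all subsets of A.
|P(A)| = 2^|A| = 2^7 = 128

128


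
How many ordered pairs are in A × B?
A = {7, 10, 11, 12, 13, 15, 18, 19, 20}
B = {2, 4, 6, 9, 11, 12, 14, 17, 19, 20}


Set A = {7, 10, 11, 12, 13, 15, 18, 19, 20} has 9 elements.
Set B = {2, 4, 6, 9, 11, 12, 14, 17, 19, 20} has 10 elements.
|A × B| = |A| × |B| = 9 × 10 = 90

90


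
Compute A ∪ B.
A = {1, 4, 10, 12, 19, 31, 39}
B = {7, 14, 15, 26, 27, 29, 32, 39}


Set A = {1, 4, 10, 12, 19, 31, 39}
Set B = {7, 14, 15, 26, 27, 29, 32, 39}
A ∪ B includes all elements in either set.
Elements from A: {1, 4, 10, 12, 19, 31, 39}
Elements from B not already included: {7, 14, 15, 26, 27, 29, 32}
A ∪ B = {1, 4, 7, 10, 12, 14, 15, 19, 26, 27, 29, 31, 32, 39}

{1, 4, 7, 10, 12, 14, 15, 19, 26, 27, 29, 31, 32, 39}


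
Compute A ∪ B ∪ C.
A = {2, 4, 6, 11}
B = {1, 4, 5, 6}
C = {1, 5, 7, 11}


Set A = {2, 4, 6, 11}
Set B = {1, 4, 5, 6}
Set C = {1, 5, 7, 11}
First, A ∪ B = {1, 2, 4, 5, 6, 11}
Then, (A ∪ B) ∪ C = {1, 2, 4, 5, 6, 7, 11}

{1, 2, 4, 5, 6, 7, 11}


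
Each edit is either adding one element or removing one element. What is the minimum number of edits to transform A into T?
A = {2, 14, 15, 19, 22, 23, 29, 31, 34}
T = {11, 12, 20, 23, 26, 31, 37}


Set A = {2, 14, 15, 19, 22, 23, 29, 31, 34}
Set T = {11, 12, 20, 23, 26, 31, 37}
Elements to remove from A (in A, not in T): {2, 14, 15, 19, 22, 29, 34} → 7 removals
Elements to add to A (in T, not in A): {11, 12, 20, 26, 37} → 5 additions
Total edits = 7 + 5 = 12

12


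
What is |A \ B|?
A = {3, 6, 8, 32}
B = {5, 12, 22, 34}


Set A = {3, 6, 8, 32}
Set B = {5, 12, 22, 34}
A \ B = {3, 6, 8, 32}
|A \ B| = 4

4


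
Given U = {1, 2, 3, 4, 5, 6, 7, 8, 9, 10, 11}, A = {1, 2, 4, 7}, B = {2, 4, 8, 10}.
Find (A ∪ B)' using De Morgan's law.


U = {1, 2, 3, 4, 5, 6, 7, 8, 9, 10, 11}
A = {1, 2, 4, 7}, B = {2, 4, 8, 10}
A ∪ B = {1, 2, 4, 7, 8, 10}
(A ∪ B)' = U \ (A ∪ B) = {3, 5, 6, 9, 11}
Verification via A' ∩ B': A' = {3, 5, 6, 8, 9, 10, 11}, B' = {1, 3, 5, 6, 7, 9, 11}
A' ∩ B' = {3, 5, 6, 9, 11} ✓

{3, 5, 6, 9, 11}


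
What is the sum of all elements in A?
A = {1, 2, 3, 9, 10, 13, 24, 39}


Set A = {1, 2, 3, 9, 10, 13, 24, 39}
Sum = 1 + 2 + 3 + 9 + 10 + 13 + 24 + 39 = 101

101


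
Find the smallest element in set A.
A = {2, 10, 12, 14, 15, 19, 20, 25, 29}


Set A = {2, 10, 12, 14, 15, 19, 20, 25, 29}
Elements in ascending order: 2, 10, 12, 14, 15, 19, 20, 25, 29
The smallest element is 2.

2


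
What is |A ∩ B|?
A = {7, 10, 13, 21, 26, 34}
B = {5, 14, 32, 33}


Set A = {7, 10, 13, 21, 26, 34}
Set B = {5, 14, 32, 33}
A ∩ B = {}
|A ∩ B| = 0

0


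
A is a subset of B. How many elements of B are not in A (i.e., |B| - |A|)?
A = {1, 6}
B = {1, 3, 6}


Set A = {1, 6}, |A| = 2
Set B = {1, 3, 6}, |B| = 3
Since A ⊆ B: B \ A = {3}
|B| - |A| = 3 - 2 = 1

1


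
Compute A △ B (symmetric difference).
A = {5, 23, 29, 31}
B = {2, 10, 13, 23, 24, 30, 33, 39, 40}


Set A = {5, 23, 29, 31}
Set B = {2, 10, 13, 23, 24, 30, 33, 39, 40}
A △ B = (A \ B) ∪ (B \ A)
Elements in A but not B: {5, 29, 31}
Elements in B but not A: {2, 10, 13, 24, 30, 33, 39, 40}
A △ B = {2, 5, 10, 13, 24, 29, 30, 31, 33, 39, 40}

{2, 5, 10, 13, 24, 29, 30, 31, 33, 39, 40}


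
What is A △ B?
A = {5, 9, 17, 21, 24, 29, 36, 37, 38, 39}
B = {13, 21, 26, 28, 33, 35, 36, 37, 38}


Set A = {5, 9, 17, 21, 24, 29, 36, 37, 38, 39}
Set B = {13, 21, 26, 28, 33, 35, 36, 37, 38}
A △ B = (A \ B) ∪ (B \ A)
Elements in A but not B: {5, 9, 17, 24, 29, 39}
Elements in B but not A: {13, 26, 28, 33, 35}
A △ B = {5, 9, 13, 17, 24, 26, 28, 29, 33, 35, 39}

{5, 9, 13, 17, 24, 26, 28, 29, 33, 35, 39}


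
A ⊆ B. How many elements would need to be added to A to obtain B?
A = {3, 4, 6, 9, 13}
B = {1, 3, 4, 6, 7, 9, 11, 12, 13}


Set A = {3, 4, 6, 9, 13}, |A| = 5
Set B = {1, 3, 4, 6, 7, 9, 11, 12, 13}, |B| = 9
Since A ⊆ B: B \ A = {1, 7, 11, 12}
|B| - |A| = 9 - 5 = 4

4
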